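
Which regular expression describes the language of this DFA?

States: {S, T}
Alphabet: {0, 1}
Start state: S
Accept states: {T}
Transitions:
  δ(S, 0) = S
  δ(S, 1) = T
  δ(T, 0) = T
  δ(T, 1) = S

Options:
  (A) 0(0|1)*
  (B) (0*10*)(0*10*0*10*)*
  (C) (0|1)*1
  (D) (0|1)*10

Check each option against the DFA on short strings; one disagreement eliminates an option:
  (A) 0(0|1)*: on '0' the DFA goes S → S and rejects (S ∉ Accept), but the regex matches it → eliminate
  (B) (0*10*)(0*10*0*10*)*: agrees with the DFA on every string of length ≤ 6
  (C) (0|1)*1: on '10' the DFA goes S → T → T and accepts (T ∈ Accept), but the regex does not match it → eliminate
  (D) (0|1)*10: on '1' the DFA goes S → T and accepts (T ∈ Accept), but the regex does not match it → eliminate
Only (B) is consistent with the DFA.
(B) (0*10*)(0*10*0*10*)*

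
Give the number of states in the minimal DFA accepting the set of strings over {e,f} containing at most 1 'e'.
By Myhill–Nerode, count the distinguishable equivalence classes: 3 classes — having seen 0, 1, or >1 copies of 'e'; counts 0 through 1 are accepting and >1 is dead.
3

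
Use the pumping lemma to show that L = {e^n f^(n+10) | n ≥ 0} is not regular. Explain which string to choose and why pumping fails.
Assume L is regular with pumping length p. Idea: pumping the e-block breaks the fixed offset of 10.
Choose s = e^p f^(p+10) ∈ L. By the pumping lemma, s = xyz with |xy| ≤ p, |y| > 0, so y = e^k with k ≥ 1. Then xy²z = e^(p+k) f^(p+10). For this to be in L we would need p+10 = (p+k)+10, i.e. k = 0, contradicting k ≥ 1. So xy²z ∉ L.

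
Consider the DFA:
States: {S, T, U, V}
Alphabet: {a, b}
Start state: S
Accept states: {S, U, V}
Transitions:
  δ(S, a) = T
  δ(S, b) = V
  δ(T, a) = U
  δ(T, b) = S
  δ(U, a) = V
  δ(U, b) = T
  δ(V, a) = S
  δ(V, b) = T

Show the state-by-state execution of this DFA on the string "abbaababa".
read 'a': S → T
  read 'b': T → S
  read 'b': S → V
  read 'a': V → S
  read 'a': S → T
  read 'b': T → S
  read 'a': S → T
  read 'b': T → S
  read 'a': S → T
S -> T -> S -> V -> S -> T -> S -> T -> S -> T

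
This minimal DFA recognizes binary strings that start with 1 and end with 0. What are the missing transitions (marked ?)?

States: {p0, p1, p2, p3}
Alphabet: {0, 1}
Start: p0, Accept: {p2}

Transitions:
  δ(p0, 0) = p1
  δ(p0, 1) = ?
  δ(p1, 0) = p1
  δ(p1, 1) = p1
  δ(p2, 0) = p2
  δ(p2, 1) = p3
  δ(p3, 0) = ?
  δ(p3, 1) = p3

From the language and accept set, identify what each state tracks — p0: no input read; p1: started with 0 (dead); p2: started with 1, last symbol 0; p3: started with 1, last symbol 1.
Each missing δ(q, a) is the state matching the new tracked value after reading a.
δ(p0, 1) = p3; δ(p3, 0) = p2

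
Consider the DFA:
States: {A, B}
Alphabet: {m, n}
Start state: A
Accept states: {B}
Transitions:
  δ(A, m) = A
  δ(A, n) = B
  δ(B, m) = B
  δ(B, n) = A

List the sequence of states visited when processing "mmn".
read 'm': A → A
  read 'm': A → A
  read 'n': A → B
A -> A -> A -> B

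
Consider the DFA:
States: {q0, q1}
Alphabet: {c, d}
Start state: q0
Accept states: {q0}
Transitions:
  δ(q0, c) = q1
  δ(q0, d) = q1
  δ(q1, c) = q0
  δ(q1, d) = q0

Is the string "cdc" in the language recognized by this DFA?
Processing string "cdc":
  q0 --c--> q1
  q1 --d--> q0
  q0 --c--> q1
Final state: q1
Accept states: {q0}
No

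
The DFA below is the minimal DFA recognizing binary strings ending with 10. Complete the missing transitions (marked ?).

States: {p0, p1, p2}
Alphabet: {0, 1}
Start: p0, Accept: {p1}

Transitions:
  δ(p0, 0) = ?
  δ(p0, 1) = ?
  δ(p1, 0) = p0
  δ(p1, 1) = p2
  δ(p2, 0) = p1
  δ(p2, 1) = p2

From the language and accept set, identify what each state tracks — p0: no suffix match; p1: suffix is 10; p2: one trailing 1.
Each missing δ(q, a) is the state matching the new tracked value after reading a.
δ(p0, 0) = p0; δ(p0, 1) = p2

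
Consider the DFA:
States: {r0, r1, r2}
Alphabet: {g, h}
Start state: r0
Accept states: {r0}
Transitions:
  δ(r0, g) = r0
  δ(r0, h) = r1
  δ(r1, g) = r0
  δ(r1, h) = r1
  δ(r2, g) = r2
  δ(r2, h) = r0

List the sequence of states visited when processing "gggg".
read 'g': r0 → r0
  read 'g': r0 → r0
  read 'g': r0 → r0
  read 'g': r0 → r0
r0 -> r0 -> r0 -> r0 -> r0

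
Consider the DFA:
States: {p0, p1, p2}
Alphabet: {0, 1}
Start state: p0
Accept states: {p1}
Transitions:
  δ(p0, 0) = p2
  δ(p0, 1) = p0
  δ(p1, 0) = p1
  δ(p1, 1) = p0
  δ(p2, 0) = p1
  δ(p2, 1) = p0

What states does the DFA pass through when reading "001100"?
read '0': p0 → p2
  read '0': p2 → p1
  read '1': p1 → p0
  read '1': p0 → p0
  read '0': p0 → p2
  read '0': p2 → p1
p0 -> p2 -> p1 -> p0 -> p0 -> p2 -> p1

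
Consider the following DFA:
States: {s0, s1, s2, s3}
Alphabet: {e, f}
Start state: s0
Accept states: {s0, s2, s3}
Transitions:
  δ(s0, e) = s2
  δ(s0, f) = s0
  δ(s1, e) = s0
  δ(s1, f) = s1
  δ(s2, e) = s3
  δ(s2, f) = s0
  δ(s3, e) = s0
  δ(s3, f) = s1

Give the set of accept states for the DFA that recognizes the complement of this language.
Complement accept states = All states \ Original accept states
= {s0, s1, s2, s3} \ {s0, s2, s3}
{s1}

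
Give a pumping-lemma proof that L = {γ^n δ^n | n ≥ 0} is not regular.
Assume L is regular with pumping length p. Idea: pumping the γ-block changes the count balance.
Choose s = γ^p δ^p (length 2p ≥ p). By the pumping lemma, s = xyz with |xy| ≤ p, |y| > 0. So y = γ^k for some k > 0 (since xy is entirely within the γ's). Pumping gives xy²z = γ^(p+k) δ^p, which is not in L since p+k ≠ p.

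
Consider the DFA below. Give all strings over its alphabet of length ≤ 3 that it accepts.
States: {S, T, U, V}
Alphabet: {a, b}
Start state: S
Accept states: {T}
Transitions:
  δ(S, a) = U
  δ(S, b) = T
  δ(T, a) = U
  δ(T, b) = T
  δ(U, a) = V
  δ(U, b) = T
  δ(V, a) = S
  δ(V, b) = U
b, ab, bb, abb, bab, bbb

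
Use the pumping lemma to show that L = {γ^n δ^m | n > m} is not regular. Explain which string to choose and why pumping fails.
Assume L is regular with pumping length p. Idea: pumping down the γ-block drops the γ-count to at most the δ-count.
Choose s = γ^(p+1) δ^p ∈ L (|s| = 2p+1 ≥ p). By the pumping lemma, s = xyz with |xy| ≤ p, |y| > 0, so y = γ^k with k ≥ 1. Take i = 0: xz = γ^(p+1−k) δ^p. Since k ≥ 1, p+1−k ≤ p, so the number of γ's is no longer strictly greater than the number of δ's, hence xz ∉ L.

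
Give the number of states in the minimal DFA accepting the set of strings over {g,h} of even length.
By Myhill–Nerode, count the distinguishable equivalence classes: two classes — parity of the length.
2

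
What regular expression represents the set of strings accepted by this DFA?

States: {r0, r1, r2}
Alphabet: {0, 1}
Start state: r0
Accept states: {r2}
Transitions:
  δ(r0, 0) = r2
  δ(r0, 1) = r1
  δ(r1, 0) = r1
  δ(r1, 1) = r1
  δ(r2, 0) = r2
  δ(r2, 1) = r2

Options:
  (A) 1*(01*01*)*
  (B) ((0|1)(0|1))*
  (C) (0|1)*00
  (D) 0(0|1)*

Check each option against the DFA on short strings; one disagreement eliminates an option:
  (A) 1*(01*01*)*: on ε the DFA stays in r0 and rejects (r0 ∉ Accept), but the regex matches it → eliminate
  (B) ((0|1)(0|1))*: on ε the DFA stays in r0 and rejects (r0 ∉ Accept), but the regex matches it → eliminate
  (C) (0|1)*00: on '0' the DFA goes r0 → r2 and accepts (r2 ∈ Accept), but the regex does not match it → eliminate
  (D) 0(0|1)*: agrees with the DFA on every string of length ≤ 6
Only (D) is consistent with the DFA.
(D) 0(0|1)*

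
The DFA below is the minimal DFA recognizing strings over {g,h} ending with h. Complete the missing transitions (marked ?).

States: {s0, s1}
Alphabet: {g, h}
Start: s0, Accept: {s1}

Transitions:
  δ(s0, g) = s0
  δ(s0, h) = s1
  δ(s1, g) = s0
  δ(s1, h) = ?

From the language and accept set, identify what each state tracks — s0: last symbol not h; s1: last symbol is h.
Each missing δ(q, a) is the state matching the new tracked value after reading a.
δ(s1, h) = s1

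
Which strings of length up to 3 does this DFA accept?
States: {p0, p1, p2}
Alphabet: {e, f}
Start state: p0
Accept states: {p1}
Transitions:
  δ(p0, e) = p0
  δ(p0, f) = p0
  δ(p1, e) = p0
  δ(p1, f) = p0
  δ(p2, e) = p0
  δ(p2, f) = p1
None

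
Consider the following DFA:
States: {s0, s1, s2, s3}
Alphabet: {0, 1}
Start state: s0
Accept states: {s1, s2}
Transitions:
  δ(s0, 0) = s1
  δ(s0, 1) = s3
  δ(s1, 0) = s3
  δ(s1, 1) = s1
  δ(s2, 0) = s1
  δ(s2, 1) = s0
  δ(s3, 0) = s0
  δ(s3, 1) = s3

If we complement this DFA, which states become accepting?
Complement accept states = All states \ Original accept states
= {s0, s1, s2, s3} \ {s1, s2}
{s0, s3}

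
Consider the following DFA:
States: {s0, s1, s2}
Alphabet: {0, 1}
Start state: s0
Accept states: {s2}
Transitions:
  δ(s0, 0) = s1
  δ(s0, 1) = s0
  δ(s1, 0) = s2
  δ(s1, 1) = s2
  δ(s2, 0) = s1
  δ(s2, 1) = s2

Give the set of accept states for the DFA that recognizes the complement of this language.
Complement accept states = All states \ Original accept states
= {s0, s1, s2} \ {s2}
{s0, s1}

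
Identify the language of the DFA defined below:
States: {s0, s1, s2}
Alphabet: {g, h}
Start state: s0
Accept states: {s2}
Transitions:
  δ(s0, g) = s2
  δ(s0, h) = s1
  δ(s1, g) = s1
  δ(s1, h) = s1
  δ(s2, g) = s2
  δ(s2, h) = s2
Testing a few strings:
  'g' → accept
  'hhg' → reject
  'ghh' → accept
  'gh' → accept
State roles: s0=no input read; s1=started with h (dead); s2=started with g
All strings over {g,h} starting with g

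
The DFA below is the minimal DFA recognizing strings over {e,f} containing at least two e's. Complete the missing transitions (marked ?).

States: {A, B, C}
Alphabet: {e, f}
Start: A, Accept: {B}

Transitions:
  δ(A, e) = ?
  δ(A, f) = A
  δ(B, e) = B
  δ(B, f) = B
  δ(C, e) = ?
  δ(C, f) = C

From the language and accept set, identify what each state tracks — A: zero e's seen; B: ≥ two e's seen; C: one e seen.
Each missing δ(q, a) is the state matching the new tracked value after reading a.
δ(A, e) = C; δ(C, e) = B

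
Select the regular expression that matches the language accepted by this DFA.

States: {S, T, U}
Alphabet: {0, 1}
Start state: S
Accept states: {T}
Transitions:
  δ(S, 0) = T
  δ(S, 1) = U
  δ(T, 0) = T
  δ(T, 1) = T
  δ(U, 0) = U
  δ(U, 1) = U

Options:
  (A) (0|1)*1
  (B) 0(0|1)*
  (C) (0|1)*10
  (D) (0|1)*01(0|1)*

Check each option against the DFA on short strings; one disagreement eliminates an option:
  (A) (0|1)*1: on '0' the DFA goes S → T and accepts (T ∈ Accept), but the regex does not match it → eliminate
  (B) 0(0|1)*: agrees with the DFA on every string of length ≤ 6
  (C) (0|1)*10: on '0' the DFA goes S → T and accepts (T ∈ Accept), but the regex does not match it → eliminate
  (D) (0|1)*01(0|1)*: on '0' the DFA goes S → T and accepts (T ∈ Accept), but the regex does not match it → eliminate
Only (B) is consistent with the DFA.
(B) 0(0|1)*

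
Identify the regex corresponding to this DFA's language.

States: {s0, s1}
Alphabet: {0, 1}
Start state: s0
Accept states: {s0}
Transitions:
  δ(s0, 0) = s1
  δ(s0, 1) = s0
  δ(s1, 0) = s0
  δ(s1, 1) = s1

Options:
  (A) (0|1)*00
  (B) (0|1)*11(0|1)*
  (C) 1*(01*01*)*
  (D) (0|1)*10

Check each option against the DFA on short strings; one disagreement eliminates an option:
  (A) (0|1)*00: on ε the DFA stays in s0 and accepts (s0 ∈ Accept), but the regex does not match it → eliminate
  (B) (0|1)*11(0|1)*: on ε the DFA stays in s0 and accepts (s0 ∈ Accept), but the regex does not match it → eliminate
  (C) 1*(01*01*)*: agrees with the DFA on every string of length ≤ 6
  (D) (0|1)*10: on ε the DFA stays in s0 and accepts (s0 ∈ Accept), but the regex does not match it → eliminate
Only (C) is consistent with the DFA.
(C) 1*(01*01*)*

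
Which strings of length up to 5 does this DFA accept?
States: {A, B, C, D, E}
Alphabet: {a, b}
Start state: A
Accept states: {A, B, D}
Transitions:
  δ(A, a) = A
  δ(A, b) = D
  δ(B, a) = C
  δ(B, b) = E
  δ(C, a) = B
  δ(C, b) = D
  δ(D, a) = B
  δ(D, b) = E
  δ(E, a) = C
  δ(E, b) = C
ε, a, b, aa, ab, ba, aaa, aab, aba, aaaa, aaab, aaba, baaa, baab, bbaa, bbab, bbba, bbbb, aaaaa, aaaab, aaaba, abaaa, abaab, abbaa, abbab, abbba, abbbb, baaba, babaa, babab, babba, babbb, bbaba, bbbba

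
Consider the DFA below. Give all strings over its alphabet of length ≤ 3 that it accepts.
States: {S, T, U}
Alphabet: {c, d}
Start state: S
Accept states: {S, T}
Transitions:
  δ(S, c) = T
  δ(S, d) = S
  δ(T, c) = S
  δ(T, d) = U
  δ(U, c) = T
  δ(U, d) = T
ε, c, d, cc, dc, dd, ccc, ccd, cdc, cdd, dcc, ddc, ddd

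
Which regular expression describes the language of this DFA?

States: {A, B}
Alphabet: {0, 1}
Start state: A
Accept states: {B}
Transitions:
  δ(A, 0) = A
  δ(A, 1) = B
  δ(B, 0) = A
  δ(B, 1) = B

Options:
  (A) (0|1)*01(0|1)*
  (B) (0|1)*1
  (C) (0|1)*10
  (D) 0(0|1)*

Check each option against the DFA on short strings; one disagreement eliminates an option:
  (A) (0|1)*01(0|1)*: on '1' the DFA goes A → B and accepts (B ∈ Accept), but the regex does not match it → eliminate
  (B) (0|1)*1: agrees with the DFA on every string of length ≤ 6
  (C) (0|1)*10: on '1' the DFA goes A → B and accepts (B ∈ Accept), but the regex does not match it → eliminate
  (D) 0(0|1)*: on '0' the DFA goes A → A and rejects (A ∉ Accept), but the regex matches it → eliminate
Only (B) is consistent with the DFA.
(B) (0|1)*1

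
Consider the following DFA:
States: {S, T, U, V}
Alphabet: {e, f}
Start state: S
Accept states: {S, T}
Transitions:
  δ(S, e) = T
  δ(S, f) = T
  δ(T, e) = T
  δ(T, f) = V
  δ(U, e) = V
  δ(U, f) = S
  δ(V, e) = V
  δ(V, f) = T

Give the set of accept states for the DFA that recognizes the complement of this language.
Complement accept states = All states \ Original accept states
= {S, T, U, V} \ {S, T}
{U, V}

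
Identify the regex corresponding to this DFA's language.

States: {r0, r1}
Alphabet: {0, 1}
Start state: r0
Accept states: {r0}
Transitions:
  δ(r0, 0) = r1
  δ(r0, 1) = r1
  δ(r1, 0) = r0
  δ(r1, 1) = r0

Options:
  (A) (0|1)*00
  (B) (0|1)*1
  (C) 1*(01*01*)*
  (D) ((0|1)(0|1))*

Check each option against the DFA on short strings; one disagreement eliminates an option:
  (A) (0|1)*00: on ε the DFA stays in r0 and accepts (r0 ∈ Accept), but the regex does not match it → eliminate
  (B) (0|1)*1: on ε the DFA stays in r0 and accepts (r0 ∈ Accept), but the regex does not match it → eliminate
  (C) 1*(01*01*)*: on '1' the DFA goes r0 → r1 and rejects (r1 ∉ Accept), but the regex matches it → eliminate
  (D) ((0|1)(0|1))*: agrees with the DFA on every string of length ≤ 6
Only (D) is consistent with the DFA.
(D) ((0|1)(0|1))*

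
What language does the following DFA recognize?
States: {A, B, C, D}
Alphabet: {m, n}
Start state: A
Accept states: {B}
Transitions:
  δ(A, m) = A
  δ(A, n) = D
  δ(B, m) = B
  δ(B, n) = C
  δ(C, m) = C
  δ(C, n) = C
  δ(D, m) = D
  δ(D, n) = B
Testing a few strings:
  'nnnn' → reject
  'nmnn' → reject
  'nnn' → reject
  'nn' → accept
State roles: A=zero n's; B=two n's; C=≥ three n's (dead); D=one n
All strings over {m,n} containing exactly two n's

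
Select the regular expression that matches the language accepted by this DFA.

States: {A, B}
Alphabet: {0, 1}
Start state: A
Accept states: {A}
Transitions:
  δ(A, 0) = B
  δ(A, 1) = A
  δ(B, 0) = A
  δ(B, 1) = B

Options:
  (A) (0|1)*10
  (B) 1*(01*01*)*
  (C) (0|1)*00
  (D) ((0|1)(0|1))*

Check each option against the DFA on short strings; one disagreement eliminates an option:
  (A) (0|1)*10: on ε the DFA stays in A and accepts (A ∈ Accept), but the regex does not match it → eliminate
  (B) 1*(01*01*)*: agrees with the DFA on every string of length ≤ 6
  (C) (0|1)*00: on ε the DFA stays in A and accepts (A ∈ Accept), but the regex does not match it → eliminate
  (D) ((0|1)(0|1))*: on '1' the DFA goes A → A and accepts (A ∈ Accept), but the regex does not match it → eliminate
Only (B) is consistent with the DFA.
(B) 1*(01*01*)*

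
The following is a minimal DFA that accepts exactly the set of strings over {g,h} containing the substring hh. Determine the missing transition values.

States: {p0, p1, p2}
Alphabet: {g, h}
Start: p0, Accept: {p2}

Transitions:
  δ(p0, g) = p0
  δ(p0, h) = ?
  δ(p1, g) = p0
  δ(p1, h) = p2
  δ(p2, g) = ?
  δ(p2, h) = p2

From the language and accept set, identify what each state tracks — p0: no progress toward hh; p1: one trailing h; p2: substring hh seen.
Each missing δ(q, a) is the state matching the new tracked value after reading a.
δ(p0, h) = p1; δ(p2, g) = p2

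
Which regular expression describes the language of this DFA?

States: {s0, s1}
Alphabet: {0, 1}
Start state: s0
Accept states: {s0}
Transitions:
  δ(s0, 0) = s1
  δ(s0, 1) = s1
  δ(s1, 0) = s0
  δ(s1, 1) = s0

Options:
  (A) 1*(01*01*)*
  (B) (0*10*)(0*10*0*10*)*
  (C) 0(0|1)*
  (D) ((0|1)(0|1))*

Check each option against the DFA on short strings; one disagreement eliminates an option:
  (A) 1*(01*01*)*: on '1' the DFA goes s0 → s1 and rejects (s1 ∉ Accept), but the regex matches it → eliminate
  (B) (0*10*)(0*10*0*10*)*: on ε the DFA stays in s0 and accepts (s0 ∈ Accept), but the regex does not match it → eliminate
  (C) 0(0|1)*: on ε the DFA stays in s0 and accepts (s0 ∈ Accept), but the regex does not match it → eliminate
  (D) ((0|1)(0|1))*: agrees with the DFA on every string of length ≤ 6
Only (D) is consistent with the DFA.
(D) ((0|1)(0|1))*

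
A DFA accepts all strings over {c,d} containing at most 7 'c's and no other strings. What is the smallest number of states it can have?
By Myhill–Nerode, count the distinguishable equivalence classes: 9 classes — having seen 0, 1, …, 7, or >7 copies of 'c'; counts 0 through 7 are accepting and >7 is dead.
9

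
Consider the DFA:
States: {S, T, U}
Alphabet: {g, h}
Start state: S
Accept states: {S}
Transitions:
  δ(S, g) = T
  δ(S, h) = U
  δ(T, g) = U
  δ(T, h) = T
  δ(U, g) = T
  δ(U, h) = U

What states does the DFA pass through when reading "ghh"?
read 'g': S → T
  read 'h': T → T
  read 'h': T → T
S -> T -> T -> T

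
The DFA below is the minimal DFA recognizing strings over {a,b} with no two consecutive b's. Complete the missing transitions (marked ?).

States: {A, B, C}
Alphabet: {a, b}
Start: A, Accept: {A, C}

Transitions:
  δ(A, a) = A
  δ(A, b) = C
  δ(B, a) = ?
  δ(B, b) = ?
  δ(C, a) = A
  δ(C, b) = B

From the language and accept set, identify what each state tracks — A: last symbol not b (ok); B: saw bb (dead); C: last symbol b (ok).
Each missing δ(q, a) is the state matching the new tracked value after reading a.
δ(B, a) = B; δ(B, b) = B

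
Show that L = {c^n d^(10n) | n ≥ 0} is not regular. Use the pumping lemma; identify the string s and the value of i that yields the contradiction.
Assume L is regular with pumping length p. Idea: pumping the c-block breaks the 1:10 ratio.
Choose s = c^p d^(10p) (length 11p ≥ p). By the pumping lemma, s = xyz with |xy| ≤ p, |y| > 0, so y = c^k with k ≥ 1. Then xy²z = c^(p+k) d^(10p). For this to be in L we would need 10p = 10(p+k), i.e. 10k = 0, contradicting k ≥ 1. So xy²z ∉ L.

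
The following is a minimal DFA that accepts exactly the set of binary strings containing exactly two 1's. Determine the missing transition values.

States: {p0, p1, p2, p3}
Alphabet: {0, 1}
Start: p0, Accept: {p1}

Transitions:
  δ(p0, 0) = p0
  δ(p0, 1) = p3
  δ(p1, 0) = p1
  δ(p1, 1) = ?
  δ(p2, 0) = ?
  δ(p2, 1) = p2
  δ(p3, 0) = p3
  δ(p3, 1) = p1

From the language and accept set, identify what each state tracks — p0: zero 1's; p1: two 1's; p2: ≥ three 1's (dead); p3: one 1.
Each missing δ(q, a) is the state matching the new tracked value after reading a.
δ(p1, 1) = p2; δ(p2, 0) = p2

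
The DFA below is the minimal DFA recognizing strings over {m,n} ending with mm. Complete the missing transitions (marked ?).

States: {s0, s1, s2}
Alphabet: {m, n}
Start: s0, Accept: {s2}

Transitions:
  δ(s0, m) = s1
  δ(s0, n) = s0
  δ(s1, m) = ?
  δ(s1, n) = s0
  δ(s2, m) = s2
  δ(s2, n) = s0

From the language and accept set, identify what each state tracks — s0: last symbol not m; s1: one trailing m; s2: two trailing m's.
Each missing δ(q, a) is the state matching the new tracked value after reading a.
δ(s1, m) = s2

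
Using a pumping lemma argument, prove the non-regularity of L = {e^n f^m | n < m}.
Assume L is regular with pumping length p. Idea: pumping up the e-block makes the e-count reach the f-count.
Choose s = e^p f^(p+1) ∈ L. By the pumping lemma, s = xyz with |xy| ≤ p, |y| > 0, so y = e^k with k ≥ 1. Then xy²z = e^(p+k) f^(p+1). Since p+k ≥ p+1, the number of e's is no longer strictly less than the number of f's, so xy²z ∉ L.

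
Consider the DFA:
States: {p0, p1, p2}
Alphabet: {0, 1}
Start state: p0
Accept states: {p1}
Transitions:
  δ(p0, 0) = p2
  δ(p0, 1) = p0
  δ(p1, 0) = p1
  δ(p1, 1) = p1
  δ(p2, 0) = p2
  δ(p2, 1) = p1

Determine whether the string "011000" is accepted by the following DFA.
Processing string "011000":
  p0 --0--> p2
  p2 --1--> p1
  p1 --1--> p1
  p1 --0--> p1
  p1 --0--> p1
  p1 --0--> p1
Final state: p1
Accept states: {p1}
Yes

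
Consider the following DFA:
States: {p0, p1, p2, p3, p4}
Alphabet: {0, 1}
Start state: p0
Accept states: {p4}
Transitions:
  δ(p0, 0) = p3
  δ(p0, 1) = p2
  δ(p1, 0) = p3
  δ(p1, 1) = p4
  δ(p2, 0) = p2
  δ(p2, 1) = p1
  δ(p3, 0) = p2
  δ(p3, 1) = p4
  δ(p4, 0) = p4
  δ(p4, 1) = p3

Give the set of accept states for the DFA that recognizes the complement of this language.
Complement accept states = All states \ Original accept states
= {p0, p1, p2, p3, p4} \ {p4}
{p0, p1, p2, p3}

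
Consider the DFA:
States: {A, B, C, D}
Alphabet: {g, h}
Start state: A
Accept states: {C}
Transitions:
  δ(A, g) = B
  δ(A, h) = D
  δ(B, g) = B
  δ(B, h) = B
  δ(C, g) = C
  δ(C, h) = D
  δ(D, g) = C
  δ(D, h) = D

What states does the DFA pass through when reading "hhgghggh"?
read 'h': A → D
  read 'h': D → D
  read 'g': D → C
  read 'g': C → C
  read 'h': C → D
  read 'g': D → C
  read 'g': C → C
  read 'h': C → D
A -> D -> D -> C -> C -> D -> C -> C -> D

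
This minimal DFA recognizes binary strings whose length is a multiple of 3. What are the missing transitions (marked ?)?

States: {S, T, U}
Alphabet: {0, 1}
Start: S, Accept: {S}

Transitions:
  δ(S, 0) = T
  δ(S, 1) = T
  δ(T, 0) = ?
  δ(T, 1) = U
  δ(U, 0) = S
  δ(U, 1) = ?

From the language and accept set, identify what each state tracks — S: length ≡ 0 (mod 3); T: length ≡ 1 (mod 3); U: length ≡ 2 (mod 3).
Each missing δ(q, a) is the state matching the new tracked value after reading a.
δ(T, 0) = U; δ(U, 1) = S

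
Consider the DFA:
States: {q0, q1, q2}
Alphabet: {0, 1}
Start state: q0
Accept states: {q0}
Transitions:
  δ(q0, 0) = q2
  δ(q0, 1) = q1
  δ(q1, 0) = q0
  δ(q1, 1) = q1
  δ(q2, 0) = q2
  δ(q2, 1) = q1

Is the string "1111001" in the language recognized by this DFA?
Processing string "1111001":
  q0 --1--> q1
  q1 --1--> q1
  q1 --1--> q1
  q1 --1--> q1
  q1 --0--> q0
  q0 --0--> q2
  q2 --1--> q1
Final state: q1
Accept states: {q0}
No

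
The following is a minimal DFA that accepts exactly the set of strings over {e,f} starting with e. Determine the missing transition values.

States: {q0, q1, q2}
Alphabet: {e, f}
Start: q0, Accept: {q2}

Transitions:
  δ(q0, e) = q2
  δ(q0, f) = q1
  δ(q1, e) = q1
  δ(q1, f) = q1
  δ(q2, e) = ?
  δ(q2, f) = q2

From the language and accept set, identify what each state tracks — q0: no input read; q1: started with f (dead); q2: started with e.
Each missing δ(q, a) is the state matching the new tracked value after reading a.
δ(q2, e) = q2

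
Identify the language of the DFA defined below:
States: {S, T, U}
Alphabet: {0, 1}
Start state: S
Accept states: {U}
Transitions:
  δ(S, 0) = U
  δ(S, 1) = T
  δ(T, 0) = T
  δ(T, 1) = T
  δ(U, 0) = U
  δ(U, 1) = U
Testing a few strings:
  '01' → accept
  '10' → reject
  '0' → accept
  '011' → accept
State roles: S=no input read; T=started with 1 (dead); U=started with 0
All binary strings starting with 0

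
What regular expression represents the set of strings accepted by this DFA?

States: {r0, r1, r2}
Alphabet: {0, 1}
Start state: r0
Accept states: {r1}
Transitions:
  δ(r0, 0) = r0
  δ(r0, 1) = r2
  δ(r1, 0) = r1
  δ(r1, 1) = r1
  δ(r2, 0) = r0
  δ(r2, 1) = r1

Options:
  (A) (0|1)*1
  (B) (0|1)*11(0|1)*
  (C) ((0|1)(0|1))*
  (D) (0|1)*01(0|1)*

Check each option against the DFA on short strings; one disagreement eliminates an option:
  (A) (0|1)*1: on '1' the DFA goes r0 → r2 and rejects (r2 ∉ Accept), but the regex matches it → eliminate
  (B) (0|1)*11(0|1)*: agrees with the DFA on every string of length ≤ 6
  (C) ((0|1)(0|1))*: on ε the DFA stays in r0 and rejects (r0 ∉ Accept), but the regex matches it → eliminate
  (D) (0|1)*01(0|1)*: on '01' the DFA goes r0 → r0 → r2 and rejects (r2 ∉ Accept), but the regex matches it → eliminate
Only (B) is consistent with the DFA.
(B) (0|1)*11(0|1)*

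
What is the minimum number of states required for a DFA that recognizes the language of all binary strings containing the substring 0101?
By Myhill–Nerode, count the distinguishable equivalence classes: 5 classes — one per longest suffix of the input that is a prefix of '0101' (lengths 0 through 3), plus an absorbing 'already seen 0101' class.
5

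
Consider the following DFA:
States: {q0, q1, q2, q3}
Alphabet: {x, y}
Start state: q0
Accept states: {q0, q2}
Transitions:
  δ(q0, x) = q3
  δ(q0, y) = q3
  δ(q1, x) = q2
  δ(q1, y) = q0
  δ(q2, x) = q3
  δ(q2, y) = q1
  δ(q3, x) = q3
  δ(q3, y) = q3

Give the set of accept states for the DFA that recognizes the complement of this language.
Complement accept states = All states \ Original accept states
= {q0, q1, q2, q3} \ {q0, q2}
{q1, q3}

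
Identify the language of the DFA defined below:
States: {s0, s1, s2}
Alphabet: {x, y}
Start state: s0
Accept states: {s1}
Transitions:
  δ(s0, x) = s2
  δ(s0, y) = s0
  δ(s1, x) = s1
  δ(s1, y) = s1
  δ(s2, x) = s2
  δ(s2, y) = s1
Testing a few strings:
  'xxyy' → accept
  'yx' → reject
  'xyy' → accept
  'xx' → reject
State roles: s0=no x seen yet; s1=substring xy seen; s2=seen a x, waiting for y
All strings over {x,y} containing the substring xy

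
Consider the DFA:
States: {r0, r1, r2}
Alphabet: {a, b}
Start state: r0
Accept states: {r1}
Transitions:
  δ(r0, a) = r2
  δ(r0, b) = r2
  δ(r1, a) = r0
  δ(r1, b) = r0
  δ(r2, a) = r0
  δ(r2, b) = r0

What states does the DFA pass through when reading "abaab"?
read 'a': r0 → r2
  read 'b': r2 → r0
  read 'a': r0 → r2
  read 'a': r2 → r0
  read 'b': r0 → r2
r0 -> r2 -> r0 -> r2 -> r0 -> r2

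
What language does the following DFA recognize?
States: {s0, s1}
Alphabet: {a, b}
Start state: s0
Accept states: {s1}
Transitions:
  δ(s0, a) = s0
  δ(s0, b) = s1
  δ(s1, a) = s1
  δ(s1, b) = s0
Testing a few strings:
  'abb' → reject
  'bba' → reject
  'bb' → reject
  'aab' → accept
State roles: s0=even number of b's so far; s1=odd number of b's so far
All strings over {a,b} with an odd number of b's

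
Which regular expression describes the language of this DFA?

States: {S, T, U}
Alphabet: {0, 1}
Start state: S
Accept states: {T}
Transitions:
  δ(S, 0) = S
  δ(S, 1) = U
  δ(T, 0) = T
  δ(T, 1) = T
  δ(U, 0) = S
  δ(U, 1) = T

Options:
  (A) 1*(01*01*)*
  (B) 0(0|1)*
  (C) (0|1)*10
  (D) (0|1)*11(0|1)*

Check each option against the DFA on short strings; one disagreement eliminates an option:
  (A) 1*(01*01*)*: on ε the DFA stays in S and rejects (S ∉ Accept), but the regex matches it → eliminate
  (B) 0(0|1)*: on '0' the DFA goes S → S and rejects (S ∉ Accept), but the regex matches it → eliminate
  (C) (0|1)*10: on '10' the DFA goes S → U → S and rejects (S ∉ Accept), but the regex matches it → eliminate
  (D) (0|1)*11(0|1)*: agrees with the DFA on every string of length ≤ 6
Only (D) is consistent with the DFA.
(D) (0|1)*11(0|1)*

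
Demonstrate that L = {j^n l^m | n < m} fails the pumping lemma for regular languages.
Assume L is regular with pumping length p. Idea: pumping up the j-block makes the j-count reach the l-count.
Choose s = j^p l^(p+1) ∈ L. By the pumping lemma, s = xyz with |xy| ≤ p, |y| > 0, so y = j^k with k ≥ 1. Then xy²z = j^(p+k) l^(p+1). Since p+k ≥ p+1, the number of j's is no longer strictly less than the number of l's, so xy²z ∉ L.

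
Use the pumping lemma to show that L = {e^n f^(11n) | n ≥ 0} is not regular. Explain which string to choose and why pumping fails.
Assume L is regular with pumping length p. Idea: pumping the e-block breaks the 1:11 ratio.
Choose s = e^p f^(11p) (length 12p ≥ p). By the pumping lemma, s = xyz with |xy| ≤ p, |y| > 0, so y = e^k with k ≥ 1. Then xy²z = e^(p+k) f^(11p). For this to be in L we would need 11p = 11(p+k), i.e. 11k = 0, contradicting k ≥ 1. So xy²z ∉ L.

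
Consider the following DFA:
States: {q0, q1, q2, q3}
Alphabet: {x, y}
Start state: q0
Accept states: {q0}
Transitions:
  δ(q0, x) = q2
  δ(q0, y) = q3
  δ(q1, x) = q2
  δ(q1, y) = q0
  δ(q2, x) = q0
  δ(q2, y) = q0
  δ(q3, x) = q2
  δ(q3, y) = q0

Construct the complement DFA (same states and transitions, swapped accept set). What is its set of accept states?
Complement accept states = All states \ Original accept states
= {q0, q1, q2, q3} \ {q0}
{q1, q2, q3}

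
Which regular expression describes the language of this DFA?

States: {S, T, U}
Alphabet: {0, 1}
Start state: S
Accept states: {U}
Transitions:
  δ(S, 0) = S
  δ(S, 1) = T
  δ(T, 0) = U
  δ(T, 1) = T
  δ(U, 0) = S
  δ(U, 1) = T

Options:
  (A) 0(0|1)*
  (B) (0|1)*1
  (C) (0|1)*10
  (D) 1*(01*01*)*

Check each option against the DFA on short strings; one disagreement eliminates an option:
  (A) 0(0|1)*: on '0' the DFA goes S → S and rejects (S ∉ Accept), but the regex matches it → eliminate
  (B) (0|1)*1: on '1' the DFA goes S → T and rejects (T ∉ Accept), but the regex matches it → eliminate
  (C) (0|1)*10: agrees with the DFA on every string of length ≤ 6
  (D) 1*(01*01*)*: on ε the DFA stays in S and rejects (S ∉ Accept), but the regex matches it → eliminate
Only (C) is consistent with the DFA.
(C) (0|1)*10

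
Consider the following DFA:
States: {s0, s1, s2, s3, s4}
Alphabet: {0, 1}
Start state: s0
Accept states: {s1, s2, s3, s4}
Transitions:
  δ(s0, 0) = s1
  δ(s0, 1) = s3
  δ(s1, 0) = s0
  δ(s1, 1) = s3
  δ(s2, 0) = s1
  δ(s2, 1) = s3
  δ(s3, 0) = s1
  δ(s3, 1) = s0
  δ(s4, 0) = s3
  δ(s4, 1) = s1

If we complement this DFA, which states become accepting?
Complement accept states = All states \ Original accept states
= {s0, s1, s2, s3, s4} \ {s1, s2, s3, s4}
{s0}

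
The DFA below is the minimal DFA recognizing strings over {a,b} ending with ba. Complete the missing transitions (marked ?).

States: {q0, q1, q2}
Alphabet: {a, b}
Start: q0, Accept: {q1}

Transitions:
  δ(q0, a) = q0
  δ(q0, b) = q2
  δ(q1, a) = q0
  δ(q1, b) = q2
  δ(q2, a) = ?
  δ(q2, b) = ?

From the language and accept set, identify what each state tracks — q0: no suffix match; q1: suffix is ba; q2: one trailing b.
Each missing δ(q, a) is the state matching the new tracked value after reading a.
δ(q2, a) = q1; δ(q2, b) = q2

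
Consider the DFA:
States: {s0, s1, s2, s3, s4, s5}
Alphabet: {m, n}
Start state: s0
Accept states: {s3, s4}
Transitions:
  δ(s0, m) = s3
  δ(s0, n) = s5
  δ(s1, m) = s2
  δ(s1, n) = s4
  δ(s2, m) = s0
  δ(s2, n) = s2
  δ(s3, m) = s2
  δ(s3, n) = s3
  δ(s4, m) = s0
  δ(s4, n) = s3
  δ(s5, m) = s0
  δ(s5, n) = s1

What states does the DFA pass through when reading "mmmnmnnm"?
read 'm': s0 → s3
  read 'm': s3 → s2
  read 'm': s2 → s0
  read 'n': s0 → s5
  read 'm': s5 → s0
  read 'n': s0 → s5
  read 'n': s5 → s1
  read 'm': s1 → s2
s0 -> s3 -> s2 -> s0 -> s5 -> s0 -> s5 -> s1 -> s2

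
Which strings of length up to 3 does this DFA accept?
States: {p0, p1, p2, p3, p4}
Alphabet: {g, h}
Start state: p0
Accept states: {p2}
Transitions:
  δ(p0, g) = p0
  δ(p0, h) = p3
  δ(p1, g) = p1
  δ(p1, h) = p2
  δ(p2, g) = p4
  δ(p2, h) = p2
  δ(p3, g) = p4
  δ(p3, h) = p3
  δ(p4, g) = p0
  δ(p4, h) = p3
None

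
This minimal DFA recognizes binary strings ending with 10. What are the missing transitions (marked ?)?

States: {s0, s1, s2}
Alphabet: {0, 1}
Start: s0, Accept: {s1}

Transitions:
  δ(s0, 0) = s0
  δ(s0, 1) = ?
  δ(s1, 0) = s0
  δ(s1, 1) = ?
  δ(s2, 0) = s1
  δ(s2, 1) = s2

From the language and accept set, identify what each state tracks — s0: no suffix match; s1: suffix is 10; s2: one trailing 1.
Each missing δ(q, a) is the state matching the new tracked value after reading a.
δ(s0, 1) = s2; δ(s1, 1) = s2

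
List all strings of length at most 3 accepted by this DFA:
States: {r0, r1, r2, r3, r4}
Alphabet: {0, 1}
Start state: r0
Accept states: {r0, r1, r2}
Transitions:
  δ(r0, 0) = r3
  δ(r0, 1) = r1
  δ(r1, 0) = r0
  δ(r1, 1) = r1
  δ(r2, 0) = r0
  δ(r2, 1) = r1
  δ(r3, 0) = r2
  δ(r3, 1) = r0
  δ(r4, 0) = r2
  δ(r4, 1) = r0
ε, 1, 00, 01, 10, 11, 000, 001, 011, 101, 110, 111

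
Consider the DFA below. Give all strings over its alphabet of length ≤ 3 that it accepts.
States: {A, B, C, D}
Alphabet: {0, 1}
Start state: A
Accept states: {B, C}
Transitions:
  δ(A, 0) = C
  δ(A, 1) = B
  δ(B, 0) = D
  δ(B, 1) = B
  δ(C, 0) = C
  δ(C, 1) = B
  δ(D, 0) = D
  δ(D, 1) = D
0, 1, 00, 01, 11, 000, 001, 011, 111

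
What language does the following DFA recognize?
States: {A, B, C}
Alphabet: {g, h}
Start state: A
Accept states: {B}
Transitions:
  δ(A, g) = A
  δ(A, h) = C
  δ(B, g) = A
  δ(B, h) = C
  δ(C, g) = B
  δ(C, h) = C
Testing a few strings:
  'ghg' → accept
  'gggh' → reject
  'hh' → reject
  'gghh' → reject
State roles: A=no suffix match; B=suffix is hg; C=one trailing h
All strings over {g,h} ending with hg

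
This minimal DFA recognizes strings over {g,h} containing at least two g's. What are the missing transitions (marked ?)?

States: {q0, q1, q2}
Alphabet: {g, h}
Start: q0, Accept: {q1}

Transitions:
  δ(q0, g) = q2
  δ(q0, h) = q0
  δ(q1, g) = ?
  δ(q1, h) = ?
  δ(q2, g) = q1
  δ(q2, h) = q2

From the language and accept set, identify what each state tracks — q0: zero g's seen; q1: ≥ two g's seen; q2: one g seen.
Each missing δ(q, a) is the state matching the new tracked value after reading a.
δ(q1, g) = q1; δ(q1, h) = q1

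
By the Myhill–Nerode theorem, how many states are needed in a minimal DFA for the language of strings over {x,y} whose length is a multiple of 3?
By Myhill–Nerode, count the distinguishable equivalence classes: three classes — length mod 3.
3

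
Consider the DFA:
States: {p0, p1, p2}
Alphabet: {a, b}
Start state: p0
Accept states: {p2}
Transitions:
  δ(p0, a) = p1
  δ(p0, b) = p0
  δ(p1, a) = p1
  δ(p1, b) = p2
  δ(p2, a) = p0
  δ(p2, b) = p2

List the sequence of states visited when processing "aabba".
read 'a': p0 → p1
  read 'a': p1 → p1
  read 'b': p1 → p2
  read 'b': p2 → p2
  read 'a': p2 → p0
p0 -> p1 -> p1 -> p2 -> p2 -> p0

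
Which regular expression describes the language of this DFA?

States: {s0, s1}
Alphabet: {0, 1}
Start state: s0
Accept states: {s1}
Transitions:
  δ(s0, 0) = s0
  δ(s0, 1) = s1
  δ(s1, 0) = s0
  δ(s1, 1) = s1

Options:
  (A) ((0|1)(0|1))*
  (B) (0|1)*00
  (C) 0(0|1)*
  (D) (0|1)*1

Check each option against the DFA on short strings; one disagreement eliminates an option:
  (A) ((0|1)(0|1))*: on ε the DFA stays in s0 and rejects (s0 ∉ Accept), but the regex matches it → eliminate
  (B) (0|1)*00: on '1' the DFA goes s0 → s1 and accepts (s1 ∈ Accept), but the regex does not match it → eliminate
  (C) 0(0|1)*: on '0' the DFA goes s0 → s0 and rejects (s0 ∉ Accept), but the regex matches it → eliminate
  (D) (0|1)*1: agrees with the DFA on every string of length ≤ 6
Only (D) is consistent with the DFA.
(D) (0|1)*1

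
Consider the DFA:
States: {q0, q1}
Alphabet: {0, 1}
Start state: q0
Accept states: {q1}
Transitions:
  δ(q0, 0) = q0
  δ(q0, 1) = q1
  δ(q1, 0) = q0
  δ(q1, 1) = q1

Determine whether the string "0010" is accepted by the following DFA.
Processing string "0010":
  q0 --0--> q0
  q0 --0--> q0
  q0 --1--> q1
  q1 --0--> q0
Final state: q0
Accept states: {q1}
No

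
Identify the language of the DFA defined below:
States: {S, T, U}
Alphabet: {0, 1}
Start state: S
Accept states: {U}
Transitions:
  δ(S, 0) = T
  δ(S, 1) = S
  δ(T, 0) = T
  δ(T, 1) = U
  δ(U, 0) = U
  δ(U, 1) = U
Testing a few strings:
  '0001' → accept
  '01' → accept
  '011' → accept
  '1' → reject
State roles: S=no 0 seen yet; T=seen a 0, waiting for 1; U=substring 01 seen
All binary strings containing the substring 01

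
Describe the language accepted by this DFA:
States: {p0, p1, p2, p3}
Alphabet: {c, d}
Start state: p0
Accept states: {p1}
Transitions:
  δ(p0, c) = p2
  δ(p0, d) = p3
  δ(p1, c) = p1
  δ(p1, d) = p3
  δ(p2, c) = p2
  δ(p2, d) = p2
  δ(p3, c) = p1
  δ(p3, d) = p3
Testing a few strings:
  'd' → reject
  'cddc' → reject
  'cdcc' → reject
  'dcdd' → reject
State roles: p0=no input read; p1=started with d, last symbol c; p2=started with c (dead); p3=started with d, last symbol d
All strings over {c,d} that start with d and end with c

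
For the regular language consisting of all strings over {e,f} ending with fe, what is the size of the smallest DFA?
By Myhill–Nerode, count the distinguishable equivalence classes: three classes — suffix matches ε, f, or fe.
3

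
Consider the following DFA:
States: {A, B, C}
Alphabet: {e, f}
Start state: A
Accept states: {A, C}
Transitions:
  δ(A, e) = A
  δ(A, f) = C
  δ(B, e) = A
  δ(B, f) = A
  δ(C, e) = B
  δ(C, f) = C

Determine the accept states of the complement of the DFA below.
Complement accept states = All states \ Original accept states
= {A, B, C} \ {A, C}
{B}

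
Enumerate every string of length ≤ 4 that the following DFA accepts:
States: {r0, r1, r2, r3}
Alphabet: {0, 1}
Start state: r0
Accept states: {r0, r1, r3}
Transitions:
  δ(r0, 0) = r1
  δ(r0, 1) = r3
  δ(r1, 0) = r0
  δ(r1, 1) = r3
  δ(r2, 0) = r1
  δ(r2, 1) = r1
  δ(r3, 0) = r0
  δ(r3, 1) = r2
ε, 0, 1, 00, 01, 10, 000, 001, 010, 100, 101, 110, 111, 0000, 0001, 0010, 0100, 0101, 0110, 0111, 1000, 1001, 1010, 1100, 1101, 1110, 1111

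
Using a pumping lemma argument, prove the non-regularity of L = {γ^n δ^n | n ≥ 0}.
Assume L is regular with pumping length p. Idea: pumping the γ-block changes the count balance.
Choose s = γ^p δ^p (length 2p ≥ p). By the pumping lemma, s = xyz with |xy| ≤ p, |y| > 0. So y = γ^k for some k > 0 (since xy is entirely within the γ's). Pumping gives xy²z = γ^(p+k) δ^p, which is not in L since p+k ≠ p.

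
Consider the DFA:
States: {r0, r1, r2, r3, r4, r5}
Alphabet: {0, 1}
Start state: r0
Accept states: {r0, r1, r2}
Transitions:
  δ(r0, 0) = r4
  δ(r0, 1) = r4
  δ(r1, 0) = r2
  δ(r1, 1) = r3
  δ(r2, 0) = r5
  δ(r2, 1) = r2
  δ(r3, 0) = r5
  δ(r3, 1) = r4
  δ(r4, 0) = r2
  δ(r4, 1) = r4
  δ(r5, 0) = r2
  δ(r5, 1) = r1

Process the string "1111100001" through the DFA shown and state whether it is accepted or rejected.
Processing string "1111100001":
  r0 --1--> r4
  r4 --1--> r4
  r4 --1--> r4
  r4 --1--> r4
  r4 --1--> r4
  r4 --0--> r2
  r2 --0--> r5
  r5 --0--> r2
  r2 --0--> r5
  r5 --1--> r1
Final state: r1
Accept states: {r0, r1, r2}
Yes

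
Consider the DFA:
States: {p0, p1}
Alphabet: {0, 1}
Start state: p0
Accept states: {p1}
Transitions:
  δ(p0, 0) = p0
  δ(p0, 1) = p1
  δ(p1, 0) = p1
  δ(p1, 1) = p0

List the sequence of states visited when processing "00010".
read '0': p0 → p0
  read '0': p0 → p0
  read '0': p0 → p0
  read '1': p0 → p1
  read '0': p1 → p1
p0 -> p0 -> p0 -> p0 -> p1 -> p1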